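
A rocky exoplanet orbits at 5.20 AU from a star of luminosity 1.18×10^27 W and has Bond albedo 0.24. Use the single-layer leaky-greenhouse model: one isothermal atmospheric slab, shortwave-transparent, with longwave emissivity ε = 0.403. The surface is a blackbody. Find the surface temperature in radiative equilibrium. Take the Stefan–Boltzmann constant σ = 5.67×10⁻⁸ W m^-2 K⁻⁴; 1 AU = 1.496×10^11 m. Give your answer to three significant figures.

160 K

Orbital distance: d = 5.20 AU = 7.779×10^11 m.
S = L/(4πd²) = 155.2 W m^-2.
At the top of the atmosphere, σT_e⁴ = S(1−α)/4 = 29.48 W m^-2, giving T_e = 151.0 K.
The surface balance (absorbed SW + ε·downward IR = σT_s⁴) with T_a⁴ = T_s⁴/2 reduces to T_s = T_e·[2/(2−ε)]^¼ = 159.7 K.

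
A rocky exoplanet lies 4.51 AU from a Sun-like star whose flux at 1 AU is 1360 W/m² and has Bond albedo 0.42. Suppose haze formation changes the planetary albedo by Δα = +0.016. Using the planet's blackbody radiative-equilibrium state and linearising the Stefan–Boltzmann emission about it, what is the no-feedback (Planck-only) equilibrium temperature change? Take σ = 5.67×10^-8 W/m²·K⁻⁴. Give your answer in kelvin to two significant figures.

-0.79 K

Flux at the orbit: S = 1360/(4.51)² = 66.86 W/m².
The baseline emission temperature is T_e = 114.4 K.
TOA radiative forcing: ΔF = −S·Δα/4 = −66.86·(+0.016)/4 = -0.2675 W/m².
Planck response: λ_P = 4σT_e³ = 4·5.67×10⁻⁸·(114.4)³ = 0.3391 W/m²/K.
ΔT₀ = ΔF/λ_P = -0.2675/0.3391 = -0.789 K.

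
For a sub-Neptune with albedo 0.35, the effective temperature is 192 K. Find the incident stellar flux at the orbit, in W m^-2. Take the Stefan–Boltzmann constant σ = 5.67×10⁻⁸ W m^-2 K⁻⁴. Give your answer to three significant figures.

474 W m^-2

Invert the energy balance for S: S = 4σT⁴/(1−α).
σT⁴ = 5.67×10⁻⁸·(192)⁴ = 77.05 W m^-2.
So S = 4×77.05/(1−0.35) = 474.2 W m^-2.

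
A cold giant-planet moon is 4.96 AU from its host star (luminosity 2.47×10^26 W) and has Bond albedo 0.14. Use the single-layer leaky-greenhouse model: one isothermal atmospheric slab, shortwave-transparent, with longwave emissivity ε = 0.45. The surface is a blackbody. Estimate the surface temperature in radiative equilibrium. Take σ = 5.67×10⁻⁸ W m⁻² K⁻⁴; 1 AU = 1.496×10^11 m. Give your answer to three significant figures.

d = 4.96 × 1.496×10^11 m = 7.420×10^11 m.
S = L/(4πd²) = 35.70 W m⁻².
Effective emission temperature (TOA balance): σT_e⁴ = S(1−α)/4 = 7.675 W m⁻² → T_e = 107.9 K.
Surface balance with a leaky layer gives σT_s⁴ = σT_e⁴·2/(2−ε), so T_s = T_e·[2/(2−0.45)]^(1/4) = 115.0 K.

115 K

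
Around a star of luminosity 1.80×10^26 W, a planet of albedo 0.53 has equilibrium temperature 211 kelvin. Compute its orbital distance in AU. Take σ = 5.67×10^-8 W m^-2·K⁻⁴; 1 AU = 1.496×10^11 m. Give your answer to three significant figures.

0.818 AU

The flux needed for this T is 4σT⁴/(1−0.53) = 956.5 W m^-2.
From L = 4πd²S, d = √(1.80×10^26/(4π·956.5)) = 1.224×10^11 m = 0.8180 AU.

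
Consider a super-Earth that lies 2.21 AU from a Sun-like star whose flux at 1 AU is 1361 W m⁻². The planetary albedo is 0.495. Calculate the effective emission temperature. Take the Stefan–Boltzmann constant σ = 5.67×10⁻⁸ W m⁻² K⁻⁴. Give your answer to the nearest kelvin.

158 K

Irradiance scales as 1/d², so S = 1361 W m⁻² × (1/2.21)² = 278.7 W m⁻².
Averaging over the sphere, the absorbed flux is S(1−α)/4 = 35.18 W m⁻².
Balancing against σT⁴: T = (35.18/5.67×10⁻⁸)^(1/4) = 157.8 K.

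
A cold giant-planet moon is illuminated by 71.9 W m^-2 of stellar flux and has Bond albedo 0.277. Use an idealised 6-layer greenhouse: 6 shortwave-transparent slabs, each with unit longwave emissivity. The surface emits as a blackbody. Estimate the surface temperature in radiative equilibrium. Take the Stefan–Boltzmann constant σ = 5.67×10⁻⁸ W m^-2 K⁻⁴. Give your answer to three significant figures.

The effective emission temperature is T_e = [S(1−α)/(4σ)]^¼ = 123.0 K.
For an N-layer opaque stack, T_s⁴ = (N+1)T_e⁴, hence T_s = (7)^(1/4)×123.0 K = 200.1 K.

200 kelvin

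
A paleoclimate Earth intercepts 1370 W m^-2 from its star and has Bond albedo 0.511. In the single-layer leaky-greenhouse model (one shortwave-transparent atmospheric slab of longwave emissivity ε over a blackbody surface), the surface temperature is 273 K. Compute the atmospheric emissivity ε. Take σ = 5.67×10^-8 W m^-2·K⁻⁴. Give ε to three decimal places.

0.936

TOA balance gives T_e = 233.1 K.
Inverting T_s⁴ = 2T_e⁴/(2−ε): (T_e/T_s)⁴ = 0.5318, so ε = 2(1 − 0.5318) = 0.9364.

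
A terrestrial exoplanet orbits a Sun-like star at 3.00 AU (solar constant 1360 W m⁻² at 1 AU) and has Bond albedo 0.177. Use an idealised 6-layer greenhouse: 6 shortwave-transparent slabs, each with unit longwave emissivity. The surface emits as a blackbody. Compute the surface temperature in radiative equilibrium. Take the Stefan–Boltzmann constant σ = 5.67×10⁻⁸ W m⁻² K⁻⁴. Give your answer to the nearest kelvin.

By the inverse-square law, S = 1360/3.00² = 151.1 W m⁻².
Top-of-atmosphere balance: σT_e⁴ = S(1−α)/4 = 31.09 W m⁻² → T_e = 153.0 K.
With N = 6 opaque layers, T_s = (N+1)^(1/4)·T_e = 7^(1/4)·153.0 = 248.9 K.

249 kelvin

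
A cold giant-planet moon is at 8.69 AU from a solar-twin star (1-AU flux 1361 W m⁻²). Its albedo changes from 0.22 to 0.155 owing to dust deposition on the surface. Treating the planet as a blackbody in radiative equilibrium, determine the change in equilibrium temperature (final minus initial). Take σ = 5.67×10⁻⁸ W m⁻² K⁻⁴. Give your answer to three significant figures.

Irradiance scales as 1/d², so S = 1361 W m⁻² × (1/8.69)² = 18.02 W m⁻².
With α = 0.22, T₁ = 88.73 K.
After:  T₂ = [18.02·0.845/(4σ)]^(1/4) = 90.52 K.
Change: 90.52 − 88.73 = 1.793 K.

1.79 K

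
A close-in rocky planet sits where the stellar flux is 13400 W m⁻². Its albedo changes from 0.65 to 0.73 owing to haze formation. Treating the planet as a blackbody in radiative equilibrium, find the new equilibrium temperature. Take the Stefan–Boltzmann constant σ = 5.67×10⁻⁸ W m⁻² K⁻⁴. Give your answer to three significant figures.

With the new albedo, S(1−α₂)/4 = 904.5 W m⁻², so T₂ = 355.4 K.

355 K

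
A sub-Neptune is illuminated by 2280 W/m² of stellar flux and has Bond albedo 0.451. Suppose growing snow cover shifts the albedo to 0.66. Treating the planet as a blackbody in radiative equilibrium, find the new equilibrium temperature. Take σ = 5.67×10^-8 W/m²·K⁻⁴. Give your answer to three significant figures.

With the new albedo, S(1−α₂)/4 = 193.8 W/m², so T₂ = 241.8 K.

242 K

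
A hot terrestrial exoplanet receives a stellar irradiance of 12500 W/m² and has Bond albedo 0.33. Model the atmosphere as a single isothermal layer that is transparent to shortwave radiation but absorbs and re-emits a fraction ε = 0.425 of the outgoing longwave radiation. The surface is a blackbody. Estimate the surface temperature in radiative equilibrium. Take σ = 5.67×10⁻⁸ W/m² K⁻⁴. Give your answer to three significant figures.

Effective emission temperature (TOA balance): σT_e⁴ = S(1−α)/4 = 2094 W/m² → T_e = 438.4 K.
For a single slab of emissivity ε, T_s⁴ = 2T_e⁴/(2−ε); thus T_s = 438.4·(1.27)^(1/4) = 465.3 K.

465 K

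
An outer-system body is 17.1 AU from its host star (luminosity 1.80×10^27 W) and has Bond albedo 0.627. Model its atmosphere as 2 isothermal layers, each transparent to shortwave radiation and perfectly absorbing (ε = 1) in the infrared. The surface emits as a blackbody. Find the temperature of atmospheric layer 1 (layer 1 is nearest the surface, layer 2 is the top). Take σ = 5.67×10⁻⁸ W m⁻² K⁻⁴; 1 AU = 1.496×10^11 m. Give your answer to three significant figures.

d = 17.1 × 1.496×10^11 m = 2.558×10^12 m.
S = L/(4πd²) = 21.89 W m⁻².
OLR = S(1−α)/4 = 2.041 W m⁻²; the top layer radiates at T_e = 77.46 K.
The net upward flux σT_e⁴ is constant between every pair of levels, so T_k⁴ = (N+1−k)T_e⁴.
With k = 1: T_1 = (2+1−1)^¼·77.46 K = 92.11 K.

92.1 K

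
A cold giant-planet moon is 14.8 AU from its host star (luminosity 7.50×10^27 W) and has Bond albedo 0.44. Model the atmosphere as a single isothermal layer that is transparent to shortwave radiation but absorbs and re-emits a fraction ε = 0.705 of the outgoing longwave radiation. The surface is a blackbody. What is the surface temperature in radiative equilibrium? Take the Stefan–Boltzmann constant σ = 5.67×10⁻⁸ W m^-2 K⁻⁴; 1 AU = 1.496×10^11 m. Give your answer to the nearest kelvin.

d = 14.8 × 1.496×10^11 m = 2.214×10^12 m.
Flux at the orbit: S = L/(4πd²) = 7.50×10^27/(4π·(2.21×10^12)²) = 121.7 W m^-2.
Effective emission temperature (TOA balance): σT_e⁴ = S(1−α)/4 = 17.04 W m^-2 → T_e = 131.7 K.
For a single slab of emissivity ε, T_s⁴ = 2T_e⁴/(2−ε); thus T_s = 131.7·(1.544)^(1/4) = 146.8 K.

147 kelvin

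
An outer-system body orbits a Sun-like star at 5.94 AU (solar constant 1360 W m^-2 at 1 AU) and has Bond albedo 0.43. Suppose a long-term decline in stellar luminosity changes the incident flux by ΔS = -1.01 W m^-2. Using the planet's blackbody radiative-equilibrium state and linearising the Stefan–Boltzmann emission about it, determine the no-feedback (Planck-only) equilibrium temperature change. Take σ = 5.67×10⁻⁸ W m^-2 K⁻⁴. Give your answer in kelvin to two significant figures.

-0.65 K

By the inverse-square law, S = 1360/5.94² = 38.54 W m^-2.
Reference equilibrium: T_e = [S(1−α)/(4σ)]^(1/4) = 99.21 K.
TOA radiative forcing: ΔF = (1−α)ΔS/4 = 0.57·(-1.01)/4 = -0.1439 W m^-2.
Planck response: λ_P = 4σT_e³ = 4·5.67×10⁻⁸·(99.21)³ = 0.2215 W m^-2/K.
So ΔT₀ = -0.1439/0.2215 = -0.650 K.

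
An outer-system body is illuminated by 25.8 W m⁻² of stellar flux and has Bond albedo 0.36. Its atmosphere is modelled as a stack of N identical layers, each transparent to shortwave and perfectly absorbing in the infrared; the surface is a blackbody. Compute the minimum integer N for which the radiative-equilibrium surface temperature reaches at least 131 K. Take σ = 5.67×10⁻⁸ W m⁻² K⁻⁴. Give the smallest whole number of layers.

OLR = S(1−α)/4 = 4.128 W m⁻²; the top layer radiates at T_e = 92.37 K.
Since T_s⁴ = (N+1)T_e⁴, we need N ≥ (T_s/T_e)⁴ − 1 = 3.045.
Rounding up, N = 4.

4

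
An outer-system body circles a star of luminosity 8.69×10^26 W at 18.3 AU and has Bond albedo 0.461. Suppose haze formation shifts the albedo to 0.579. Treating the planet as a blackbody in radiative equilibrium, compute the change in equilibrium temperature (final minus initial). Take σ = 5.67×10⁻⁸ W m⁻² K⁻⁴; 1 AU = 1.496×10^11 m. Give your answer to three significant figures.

-4.10 kelvin

Orbital distance: d = 18.3 AU = 2.738×10^12 m.
Spreading L over a sphere of radius d: S = 8.69×10^26/(4π·2.74×10^12²) = 9.227 W m⁻².
Initial: T₁ = [S(1−0.461)/(4σ)]^(1/4) = 68.43 K.
After:  T₂ = [9.227·0.421/(4σ)]^(1/4) = 64.33 K.
ΔT = T₂ − T₁ = -4.099 K.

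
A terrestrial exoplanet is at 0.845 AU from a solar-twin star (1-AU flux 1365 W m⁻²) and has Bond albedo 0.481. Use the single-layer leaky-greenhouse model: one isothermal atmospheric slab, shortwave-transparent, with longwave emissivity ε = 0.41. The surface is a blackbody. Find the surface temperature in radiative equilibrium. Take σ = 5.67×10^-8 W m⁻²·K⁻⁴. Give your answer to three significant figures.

Flux at the orbit: S = 1365/(0.845)² = 1912 W m⁻².
At the top of the atmosphere, σT_e⁴ = S(1−α)/4 = 248.0 W m⁻², giving T_e = 257.2 K.
The surface balance (absorbed SW + ε·downward IR = σT_s⁴) with T_a⁴ = T_s⁴/2 reduces to T_s = T_e·[2/(2−ε)]^¼ = 272.4 K.

272 kelvin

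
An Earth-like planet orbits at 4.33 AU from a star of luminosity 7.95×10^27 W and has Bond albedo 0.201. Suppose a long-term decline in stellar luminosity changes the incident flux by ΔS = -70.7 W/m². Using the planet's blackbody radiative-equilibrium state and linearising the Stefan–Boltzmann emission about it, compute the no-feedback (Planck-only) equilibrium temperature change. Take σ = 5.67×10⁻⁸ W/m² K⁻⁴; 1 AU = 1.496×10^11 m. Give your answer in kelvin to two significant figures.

d = 4.33 × 1.496×10^11 m = 6.478×10^11 m.
Spreading L over a sphere of radius d: S = 7.95×10^27/(4π·6.48×10^11²) = 1508 W/m².
Unperturbed T_e = [1508·(1−0.201)/(4σ)]^¼ = 270.0 K.
TOA radiative forcing: ΔF = (1−α)ΔS/4 = 0.799·(-70.7)/4 = -14.12 W/m².
The Planck feedback parameter is 4σT_e³ = 4.462 W/m²/K.
ΔT₀ = ΔF/λ_P = -14.12/4.462 = -3.16 K.

-3.2 K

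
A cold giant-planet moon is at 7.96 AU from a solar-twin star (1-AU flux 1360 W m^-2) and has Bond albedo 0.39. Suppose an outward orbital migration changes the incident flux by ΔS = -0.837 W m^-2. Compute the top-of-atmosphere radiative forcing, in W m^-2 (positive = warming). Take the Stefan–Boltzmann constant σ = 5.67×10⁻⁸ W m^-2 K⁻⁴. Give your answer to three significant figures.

By the inverse-square law, S = 1360/7.96² = 21.46 W m^-2.
Only a fraction (1−α) is absorbed and it's spread over 4πR², so ΔF = (1−α)ΔS/4 = -0.1276 W m^-2.

-0.128 W m^-2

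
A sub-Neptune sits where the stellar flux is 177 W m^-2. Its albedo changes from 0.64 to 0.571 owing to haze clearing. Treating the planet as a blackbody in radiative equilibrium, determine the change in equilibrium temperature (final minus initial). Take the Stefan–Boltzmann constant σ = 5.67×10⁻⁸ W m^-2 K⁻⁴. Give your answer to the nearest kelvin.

6 K

With α = 0.64, T₁ = 129.5 K.
Final:   T₂ = [S(1−0.571)/(4σ)]^(1/4) = 135.3 K.
ΔT = T₂ − T₁ = 5.802 K.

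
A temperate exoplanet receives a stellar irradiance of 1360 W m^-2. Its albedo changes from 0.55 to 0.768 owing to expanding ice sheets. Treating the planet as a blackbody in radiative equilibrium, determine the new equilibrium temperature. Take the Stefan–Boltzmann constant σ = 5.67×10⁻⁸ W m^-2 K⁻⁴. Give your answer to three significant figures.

193 K

New equilibrium: T₂ = [(1−0.768)·1360/(4σ)]^(1/4) = 193.1 K.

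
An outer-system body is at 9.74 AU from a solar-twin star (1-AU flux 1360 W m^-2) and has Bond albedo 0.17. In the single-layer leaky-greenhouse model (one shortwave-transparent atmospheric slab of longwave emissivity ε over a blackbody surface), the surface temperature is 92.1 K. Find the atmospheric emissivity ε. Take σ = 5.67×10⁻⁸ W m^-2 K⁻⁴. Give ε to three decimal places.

Irradiance scales as 1/d², so S = 1360 W m^-2 × (1/9.74)² = 14.34 W m^-2.
TOA balance gives T_e = 85.11 K.
T_s⁴ = T_e⁴·2/(2−ε) → ε = 2 − 2(T_e/T_s)⁴ = 2 − 2·(85.11/92.1)⁴ = 0.5417.

0.542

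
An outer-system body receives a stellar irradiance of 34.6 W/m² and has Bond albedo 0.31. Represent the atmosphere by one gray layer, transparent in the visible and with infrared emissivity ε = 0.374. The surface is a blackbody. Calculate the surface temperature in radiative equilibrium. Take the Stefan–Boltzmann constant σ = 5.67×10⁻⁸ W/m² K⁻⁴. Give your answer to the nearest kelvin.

107 K

The planet radiates to space at T_e = [S(1−α)/(4σ)]^(1/4) = 101.3 K.
Surface balance with a leaky layer gives σT_s⁴ = σT_e⁴·2/(2−ε), so T_s = T_e·[2/(2−0.374)]^(1/4) = 106.7 K.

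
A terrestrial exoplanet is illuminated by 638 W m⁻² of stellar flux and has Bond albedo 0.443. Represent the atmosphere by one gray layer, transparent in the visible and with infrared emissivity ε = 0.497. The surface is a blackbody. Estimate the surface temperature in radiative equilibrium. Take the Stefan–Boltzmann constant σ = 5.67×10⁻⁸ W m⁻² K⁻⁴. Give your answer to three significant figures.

Effective emission temperature (TOA balance): σT_e⁴ = S(1−α)/4 = 88.84 W m⁻² → T_e = 199.0 K.
Surface balance with a leaky layer gives σT_s⁴ = σT_e⁴·2/(2−ε), so T_s = T_e·[2/(2−0.497)]^(1/4) = 213.7 K.

214 kelvin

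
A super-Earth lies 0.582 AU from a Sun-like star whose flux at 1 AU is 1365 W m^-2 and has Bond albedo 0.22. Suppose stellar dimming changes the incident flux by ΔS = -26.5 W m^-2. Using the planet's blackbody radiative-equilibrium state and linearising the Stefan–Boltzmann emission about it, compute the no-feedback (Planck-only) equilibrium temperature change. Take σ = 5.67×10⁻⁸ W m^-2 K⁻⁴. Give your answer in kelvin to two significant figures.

-0.56 K

Irradiance scales as 1/d², so S = 1365 W m^-2 × (1/0.582)² = 4030 W m^-2.
The baseline emission temperature is T_e = 343.1 K.
TOA radiative forcing: ΔF = (1−α)ΔS/4 = 0.78·(-26.5)/4 = -5.168 W m^-2.
Linearising σT⁴ gives d(σT⁴)/dT = 4σT_e³ = 9.161 W m^-2 per K.
So ΔT₀ = -5.168/9.161 = -0.564 K.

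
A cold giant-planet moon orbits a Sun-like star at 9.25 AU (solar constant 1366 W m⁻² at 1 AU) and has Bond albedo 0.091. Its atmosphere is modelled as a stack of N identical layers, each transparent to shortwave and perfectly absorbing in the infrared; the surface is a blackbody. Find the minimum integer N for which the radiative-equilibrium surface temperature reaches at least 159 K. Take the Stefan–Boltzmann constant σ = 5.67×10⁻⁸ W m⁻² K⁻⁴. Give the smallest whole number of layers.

9

Flux at the orbit: S = 1366/(9.25)² = 15.96 W m⁻².
OLR = S(1−α)/4 = 3.628 W m⁻²; the top layer radiates at T_e = 89.44 K.
Need (N+1)T_e⁴ ≥ T_s⁴, i.e. N+1 ≥ (159/89.44)⁴ = 9.989.
Rounding up, N = 9.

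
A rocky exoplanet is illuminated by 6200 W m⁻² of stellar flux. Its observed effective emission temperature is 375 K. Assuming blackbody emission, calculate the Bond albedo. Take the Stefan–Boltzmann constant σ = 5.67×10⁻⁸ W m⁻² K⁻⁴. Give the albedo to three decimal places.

From σT⁴ = S(1−α)/4 we invert for α: 1−α = 4σT⁴/S.
4σT⁴ = 4·5.67×10⁻⁸·(375)⁴ = 4485 W m⁻².
Hence α = 1 − 4485/6200 = 0.2766.

0.277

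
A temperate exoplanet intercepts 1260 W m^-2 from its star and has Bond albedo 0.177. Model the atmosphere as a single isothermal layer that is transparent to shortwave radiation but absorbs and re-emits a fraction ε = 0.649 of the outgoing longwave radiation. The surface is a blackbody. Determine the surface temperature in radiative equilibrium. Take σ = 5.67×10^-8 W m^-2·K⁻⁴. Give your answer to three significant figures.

287 K

The planet radiates to space at T_e = [S(1−α)/(4σ)]^(1/4) = 260.0 K.
For a single slab of emissivity ε, T_s⁴ = 2T_e⁴/(2−ε); thus T_s = 260.0·(1.48)^(1/4) = 286.8 K.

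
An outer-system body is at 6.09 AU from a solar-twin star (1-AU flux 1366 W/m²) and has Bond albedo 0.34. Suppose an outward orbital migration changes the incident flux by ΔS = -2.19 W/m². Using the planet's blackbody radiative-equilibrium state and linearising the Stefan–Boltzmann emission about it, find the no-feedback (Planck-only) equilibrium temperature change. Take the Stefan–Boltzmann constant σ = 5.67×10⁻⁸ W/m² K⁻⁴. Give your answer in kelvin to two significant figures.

By the inverse-square law, S = 1366/6.09² = 36.83 W/m².
Reference equilibrium: T_e = [S(1−α)/(4σ)]^(1/4) = 101.7 K.
Only a fraction (1−α) is absorbed and it's spread over 4πR², so ΔF = (1−α)ΔS/4 = -0.3613 W/m².
The Planck feedback parameter is 4σT_e³ = 0.2389 W/m²/K.
ΔT₀ = ΔF/λ_P = -0.3613/0.2389 = -1.51 K.

-1.5 kelvin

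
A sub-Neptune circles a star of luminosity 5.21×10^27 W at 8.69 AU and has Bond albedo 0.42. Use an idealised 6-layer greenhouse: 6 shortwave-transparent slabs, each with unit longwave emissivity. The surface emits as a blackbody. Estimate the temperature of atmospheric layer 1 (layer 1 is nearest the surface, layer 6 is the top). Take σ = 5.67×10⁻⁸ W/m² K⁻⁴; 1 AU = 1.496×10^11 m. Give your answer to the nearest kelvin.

d = 8.69 × 1.496×10^11 m = 1.300×10^12 m.
Spreading L over a sphere of radius d: S = 5.21×10^27/(4π·1.30×10^12²) = 245.3 W/m².
OLR = S(1−α)/4 = 35.57 W/m²; the top layer radiates at T_e = 158.3 K.
The net upward flux σT_e⁴ is constant between every pair of levels, so T_k⁴ = (N+1−k)T_e⁴.
T_1 = (6)^(1/4)·158.3 = 247.7 K.

248 kelvin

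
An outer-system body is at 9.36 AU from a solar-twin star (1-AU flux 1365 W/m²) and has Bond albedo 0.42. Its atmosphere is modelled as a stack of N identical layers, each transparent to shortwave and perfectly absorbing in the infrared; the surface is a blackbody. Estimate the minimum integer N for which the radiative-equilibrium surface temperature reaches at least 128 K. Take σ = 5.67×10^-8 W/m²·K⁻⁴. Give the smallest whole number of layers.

Irradiance scales as 1/d², so S = 1365 W/m² × (1/9.36)² = 15.58 W/m².
The effective emission temperature is T_e = [S(1−α)/(4σ)]^¼ = 79.45 K.
T_s = (N+1)^(1/4)·T_e ≥ 128 K requires N+1 ≥ (T_s/T_e)⁴ = (128/79.45)⁴ = 6.737.
Rounding up, N = 6.

6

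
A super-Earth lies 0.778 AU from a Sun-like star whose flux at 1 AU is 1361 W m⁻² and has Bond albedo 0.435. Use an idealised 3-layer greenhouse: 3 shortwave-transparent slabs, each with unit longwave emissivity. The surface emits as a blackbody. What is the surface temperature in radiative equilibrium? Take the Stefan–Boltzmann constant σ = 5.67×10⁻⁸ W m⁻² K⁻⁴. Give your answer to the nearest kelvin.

Irradiance scales as 1/d², so S = 1361 W m⁻² × (1/0.778)² = 2249 W m⁻².
OLR = S(1−α)/4 = 317.6 W m⁻²; the top layer radiates at T_e = 273.6 K.
With N = 3 opaque layers, T_s = (N+1)^(1/4)·T_e = 4^(1/4)·273.6 = 386.9 K.

387 K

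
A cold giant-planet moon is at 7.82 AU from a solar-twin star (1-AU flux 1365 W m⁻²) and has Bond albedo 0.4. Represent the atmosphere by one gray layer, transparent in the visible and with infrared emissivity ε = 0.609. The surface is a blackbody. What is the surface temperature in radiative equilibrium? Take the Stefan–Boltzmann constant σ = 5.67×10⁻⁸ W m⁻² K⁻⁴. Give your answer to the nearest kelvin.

By the inverse-square law, S = 1365/7.82² = 22.32 W m⁻².
Effective emission temperature (TOA balance): σT_e⁴ = S(1−α)/4 = 3.348 W m⁻² → T_e = 87.66 K.
Surface balance with a leaky layer gives σT_s⁴ = σT_e⁴·2/(2−ε), so T_s = T_e·[2/(2−0.609)]^(1/4) = 95.99 K.

96 K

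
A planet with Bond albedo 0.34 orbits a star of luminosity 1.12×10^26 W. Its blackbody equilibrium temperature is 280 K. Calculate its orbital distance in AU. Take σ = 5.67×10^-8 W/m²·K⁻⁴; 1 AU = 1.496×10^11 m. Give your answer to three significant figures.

Energy balance gives S = 4σT⁴/(1−α) = 2112 W/m².
Then d = [L/(4πS)]^(1/2) = 6.496×10^10 m, i.e. 0.4342 AU.

0.434 AU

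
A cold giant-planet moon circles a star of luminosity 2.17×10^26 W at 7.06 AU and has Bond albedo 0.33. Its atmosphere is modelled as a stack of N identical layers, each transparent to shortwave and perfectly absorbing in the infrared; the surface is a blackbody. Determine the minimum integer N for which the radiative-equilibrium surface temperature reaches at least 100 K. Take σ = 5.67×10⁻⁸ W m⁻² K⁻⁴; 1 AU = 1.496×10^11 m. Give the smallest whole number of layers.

2

d = 7.06 × 1.496×10^11 m = 1.056×10^12 m.
Spreading L over a sphere of radius d: S = 2.17×10^26/(4π·1.06×10^12²) = 15.48 W m⁻².
Top-of-atmosphere balance: σT_e⁴ = S(1−α)/4 = 2.593 W m⁻² → T_e = 82.23 K.
T_s = (N+1)^(1/4)·T_e ≥ 100 K requires N+1 ≥ (T_s/T_e)⁴ = (100/82.23)⁴ = 2.187.
Rounding up, N = 2.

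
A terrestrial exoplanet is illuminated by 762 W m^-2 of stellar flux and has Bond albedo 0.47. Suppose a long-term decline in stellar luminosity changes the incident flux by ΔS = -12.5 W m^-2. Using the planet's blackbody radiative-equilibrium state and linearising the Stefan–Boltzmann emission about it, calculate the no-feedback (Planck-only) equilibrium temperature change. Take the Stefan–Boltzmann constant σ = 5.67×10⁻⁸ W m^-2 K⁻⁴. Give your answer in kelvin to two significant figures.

The baseline emission temperature is T_e = 205.4 K.
ΔF = Δ[S(1−α)]/4 = (1−0.47)·-12.5/4 = -1.656 W m^-2.
Linearising σT⁴ gives d(σT⁴)/dT = 4σT_e³ = 1.966 W m^-2 per K.
ΔT₀ = ΔF/λ_P = -1.656/1.966 = -0.842 K.

-0.84 K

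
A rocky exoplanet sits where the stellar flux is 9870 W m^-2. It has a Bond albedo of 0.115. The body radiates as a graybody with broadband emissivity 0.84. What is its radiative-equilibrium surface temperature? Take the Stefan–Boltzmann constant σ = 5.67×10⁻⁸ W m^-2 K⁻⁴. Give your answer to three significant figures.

463 K

Averaging over the sphere, the absorbed flux is S(1−α)/4 = 2184 W m^-2.
Radiative balance εσT⁴ = 2184 gives T = [2184/(0.84·σ)]^(1/4) = 462.7 K.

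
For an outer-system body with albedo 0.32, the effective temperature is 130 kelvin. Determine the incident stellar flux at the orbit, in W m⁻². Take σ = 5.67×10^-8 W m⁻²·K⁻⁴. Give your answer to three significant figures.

95.3 W m⁻²

Invert the energy balance for S: S = 4σT⁴/(1−α).
The emitted flux is σT⁴ = 16.19 W m⁻².
S = 4·16.19/0.68 = 95.26 W m⁻².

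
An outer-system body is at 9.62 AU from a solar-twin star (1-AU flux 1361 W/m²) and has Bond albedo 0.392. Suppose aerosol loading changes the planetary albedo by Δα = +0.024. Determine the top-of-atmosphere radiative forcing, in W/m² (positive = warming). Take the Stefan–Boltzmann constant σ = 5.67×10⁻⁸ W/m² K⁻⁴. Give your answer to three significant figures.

Flux at the orbit: S = 1361/(9.62)² = 14.71 W/m².
The change in absorbed flux is Δ[S(1−α)/4] = −SΔα/4 = -0.08824 W/m².

-0.0882 W/m²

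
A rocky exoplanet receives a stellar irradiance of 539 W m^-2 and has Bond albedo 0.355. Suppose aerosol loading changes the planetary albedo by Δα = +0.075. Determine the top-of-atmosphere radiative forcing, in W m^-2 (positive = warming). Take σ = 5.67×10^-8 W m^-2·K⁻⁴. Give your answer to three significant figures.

TOA radiative forcing: ΔF = −S·Δα/4 = −539.0·(+0.075)/4 = -10.11 W m^-2.

-10.1 W m^-2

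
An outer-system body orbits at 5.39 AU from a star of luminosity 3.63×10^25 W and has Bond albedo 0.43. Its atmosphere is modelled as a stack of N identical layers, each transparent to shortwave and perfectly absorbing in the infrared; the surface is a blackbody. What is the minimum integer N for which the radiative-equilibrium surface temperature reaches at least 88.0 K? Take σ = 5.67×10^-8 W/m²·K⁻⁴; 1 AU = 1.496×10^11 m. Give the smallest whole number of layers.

5

Orbital distance: d = 5.39 AU = 8.063×10^11 m.
Spreading L over a sphere of radius d: S = 3.63×10^25/(4π·8.06×10^11²) = 4.443 W/m².
OLR = S(1−α)/4 = 0.6331 W/m²; the top layer radiates at T_e = 57.81 K.
Need (N+1)T_e⁴ ≥ T_s⁴, i.e. N+1 ≥ (88.0/57.81)⁴ = 5.371.
The minimum whole number is N = 5.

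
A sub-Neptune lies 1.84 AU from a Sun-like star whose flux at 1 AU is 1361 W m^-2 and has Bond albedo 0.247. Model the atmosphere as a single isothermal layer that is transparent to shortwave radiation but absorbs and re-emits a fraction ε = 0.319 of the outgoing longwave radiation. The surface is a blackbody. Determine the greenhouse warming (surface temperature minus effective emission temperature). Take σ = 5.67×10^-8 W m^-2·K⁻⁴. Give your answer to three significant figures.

Flux at the orbit: S = 1361/(1.84)² = 402.0 W m^-2.
At the top of the atmosphere, σT_e⁴ = S(1−α)/4 = 75.68 W m^-2, giving T_e = 191.1 K.
The surface balance (absorbed SW + ε·downward IR = σT_s⁴) with T_a⁴ = T_s⁴/2 reduces to T_s = T_e·[2/(2−ε)]^¼ = 199.6 K.
Greenhouse warming: T_s − T_e = 8.486 K.

8.49 K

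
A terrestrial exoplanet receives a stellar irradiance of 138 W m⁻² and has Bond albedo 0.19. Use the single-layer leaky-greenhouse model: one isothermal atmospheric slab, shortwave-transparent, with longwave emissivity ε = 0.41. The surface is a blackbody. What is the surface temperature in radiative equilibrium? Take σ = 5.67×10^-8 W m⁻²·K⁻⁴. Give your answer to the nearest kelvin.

At the top of the atmosphere, σT_e⁴ = S(1−α)/4 = 27.95 W m⁻², giving T_e = 149.0 K.
Surface balance with a leaky layer gives σT_s⁴ = σT_e⁴·2/(2−ε), so T_s = T_e·[2/(2−0.41)]^(1/4) = 157.8 K.

158 kelvin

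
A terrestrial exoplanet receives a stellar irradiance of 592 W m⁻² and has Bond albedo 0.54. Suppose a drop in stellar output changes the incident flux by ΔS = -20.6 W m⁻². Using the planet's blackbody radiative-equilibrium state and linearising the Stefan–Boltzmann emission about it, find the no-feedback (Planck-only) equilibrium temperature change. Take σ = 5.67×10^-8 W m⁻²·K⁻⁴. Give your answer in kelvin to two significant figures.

The baseline emission temperature is T_e = 186.1 K.
ΔF = Δ[S(1−α)]/4 = (1−0.54)·-20.6/4 = -2.369 W m⁻².
Linearising σT⁴ gives d(σT⁴)/dT = 4σT_e³ = 1.463 W m⁻² per K.
ΔT₀ = ΔF/λ_P = -2.369/1.463 = -1.62 K.

-1.6 K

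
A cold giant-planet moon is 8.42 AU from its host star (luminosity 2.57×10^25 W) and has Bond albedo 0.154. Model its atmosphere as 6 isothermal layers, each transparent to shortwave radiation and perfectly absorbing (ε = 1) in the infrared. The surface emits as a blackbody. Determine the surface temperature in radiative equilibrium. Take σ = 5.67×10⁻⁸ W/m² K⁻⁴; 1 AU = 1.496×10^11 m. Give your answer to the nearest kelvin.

76 kelvin

d = 8.42 × 1.496×10^11 m = 1.260×10^12 m.
Spreading L over a sphere of radius d: S = 2.57×10^25/(4π·1.26×10^12²) = 1.289 W/m².
OLR = S(1−α)/4 = 0.2726 W/m²; the top layer radiates at T_e = 46.83 K.
For an N-layer opaque stack, T_s⁴ = (N+1)T_e⁴, hence T_s = (7)^(1/4)×46.83 K = 76.17 K.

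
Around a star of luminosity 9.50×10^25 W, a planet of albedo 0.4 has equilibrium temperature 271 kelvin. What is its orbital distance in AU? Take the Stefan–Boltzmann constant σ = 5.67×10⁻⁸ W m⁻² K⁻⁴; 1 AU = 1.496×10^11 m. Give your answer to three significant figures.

Energy balance gives S = 4σT⁴/(1−α) = 2039 W m⁻².
S = L/(4πd²) → d = √(L/4πS) = √(9.50×10^25/(4π·2039)) = 6.089×10^10 m = 0.4070 AU.

0.407 AU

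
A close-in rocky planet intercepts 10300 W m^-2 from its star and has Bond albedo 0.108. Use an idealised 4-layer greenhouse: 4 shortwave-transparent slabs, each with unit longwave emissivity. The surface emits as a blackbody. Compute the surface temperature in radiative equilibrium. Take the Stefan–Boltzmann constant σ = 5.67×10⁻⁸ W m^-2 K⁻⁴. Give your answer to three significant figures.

The effective emission temperature is T_e = [S(1−α)/(4σ)]^¼ = 448.6 K.
For an N-layer opaque stack, T_s⁴ = (N+1)T_e⁴, hence T_s = (5)^(1/4)×448.6 K = 670.9 K.

671 kelvin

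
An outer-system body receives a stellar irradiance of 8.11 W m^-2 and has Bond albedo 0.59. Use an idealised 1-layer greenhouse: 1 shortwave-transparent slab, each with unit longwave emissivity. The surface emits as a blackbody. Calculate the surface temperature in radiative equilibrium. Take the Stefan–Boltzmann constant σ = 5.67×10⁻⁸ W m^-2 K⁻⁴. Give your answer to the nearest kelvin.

74 K

OLR = S(1−α)/4 = 0.8313 W m^-2; the top layer radiates at T_e = 61.88 K.
Layer-by-layer balance gives σT_s⁴ = (N+1)σT_e⁴, so T_s = 2^¼·61.88 = 73.59 K.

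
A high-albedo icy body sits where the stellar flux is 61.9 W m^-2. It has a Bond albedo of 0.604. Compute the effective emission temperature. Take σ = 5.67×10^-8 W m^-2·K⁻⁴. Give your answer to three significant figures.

102 kelvin

Averaging over the sphere, the absorbed flux is S(1−α)/4 = 6.128 W m^-2.
In equilibrium σT⁴ equals this, so T = 102.0 K.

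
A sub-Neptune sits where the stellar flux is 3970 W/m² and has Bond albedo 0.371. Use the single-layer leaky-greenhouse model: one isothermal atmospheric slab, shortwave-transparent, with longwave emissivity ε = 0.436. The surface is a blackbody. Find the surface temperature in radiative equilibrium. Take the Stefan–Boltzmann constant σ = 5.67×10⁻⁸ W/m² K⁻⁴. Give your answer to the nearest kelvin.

344 K

Effective emission temperature (TOA balance): σT_e⁴ = S(1−α)/4 = 624.3 W/m² → T_e = 323.9 K.
The surface balance (absorbed SW + ε·downward IR = σT_s⁴) with T_a⁴ = T_s⁴/2 reduces to T_s = T_e·[2/(2−ε)]^¼ = 344.5 K.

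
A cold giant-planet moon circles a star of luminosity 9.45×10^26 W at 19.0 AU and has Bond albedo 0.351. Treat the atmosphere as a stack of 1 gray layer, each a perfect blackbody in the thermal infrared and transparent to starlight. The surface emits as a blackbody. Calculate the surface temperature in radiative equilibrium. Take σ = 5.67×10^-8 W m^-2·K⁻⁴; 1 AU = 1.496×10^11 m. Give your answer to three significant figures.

Orbital distance: d = 19.0 AU = 2.842×10^12 m.
S = L/(4πd²) = 9.308 W m^-2.
Top-of-atmosphere balance: σT_e⁴ = S(1−α)/4 = 1.510 W m^-2 → T_e = 71.84 K.
For an N-layer opaque stack, T_s⁴ = (N+1)T_e⁴, hence T_s = (2)^(1/4)×71.84 K = 85.43 K.

85.4 kelvin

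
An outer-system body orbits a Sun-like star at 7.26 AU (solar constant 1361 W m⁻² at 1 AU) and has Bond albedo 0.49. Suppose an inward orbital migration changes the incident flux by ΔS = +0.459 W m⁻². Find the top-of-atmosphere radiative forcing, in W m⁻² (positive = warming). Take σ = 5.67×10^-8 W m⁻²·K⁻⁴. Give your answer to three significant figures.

By the inverse-square law, S = 1361/7.26² = 25.82 W m⁻².
ΔF = Δ[S(1−α)]/4 = (1−0.49)·+0.459/4 = 0.05852 W m⁻².

0.0585 W m⁻²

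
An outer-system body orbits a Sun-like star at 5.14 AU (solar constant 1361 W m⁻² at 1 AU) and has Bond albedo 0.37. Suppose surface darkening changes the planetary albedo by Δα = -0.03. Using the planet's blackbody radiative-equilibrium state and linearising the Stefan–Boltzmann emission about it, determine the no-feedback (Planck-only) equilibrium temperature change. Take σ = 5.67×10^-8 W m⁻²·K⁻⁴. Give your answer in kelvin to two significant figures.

Irradiance scales as 1/d², so S = 1361 W m⁻² × (1/5.14)² = 51.51 W m⁻².
Reference equilibrium: T_e = [S(1−α)/(4σ)]^(1/4) = 109.4 K.
ΔF = −(S/4)Δα = −(51.51/4)×(-0.03) = 0.3864 W m⁻².
The Planck feedback parameter is 4σT_e³ = 0.2967 W m⁻²/K.
ΔT₀ = ΔF/λ_P = 0.3864/0.2967 = 1.30 K.

1.3 K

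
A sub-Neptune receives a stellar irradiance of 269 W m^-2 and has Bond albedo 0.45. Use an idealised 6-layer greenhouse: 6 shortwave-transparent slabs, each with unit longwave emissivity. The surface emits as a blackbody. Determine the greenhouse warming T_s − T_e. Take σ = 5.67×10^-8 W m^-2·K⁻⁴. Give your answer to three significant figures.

100 K

OLR = S(1−α)/4 = 36.99 W m^-2; the top layer radiates at T_e = 159.8 K.
T_s = (N+1)^(1/4)·T_e = 260.0 K.
Warming: T_s − T_e = 100.1 K.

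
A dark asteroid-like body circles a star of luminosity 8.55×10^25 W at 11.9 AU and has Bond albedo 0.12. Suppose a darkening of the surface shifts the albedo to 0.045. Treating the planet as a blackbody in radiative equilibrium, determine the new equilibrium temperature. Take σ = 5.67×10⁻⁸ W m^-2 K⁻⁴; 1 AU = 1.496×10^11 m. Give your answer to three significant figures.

d = 11.9 × 1.496×10^11 m = 1.780×10^12 m.
Flux at the orbit: S = L/(4πd²) = 8.55×10^25/(4π·(1.78×10^12)²) = 2.147 W m^-2.
T₂ = [S(1−α₂)/(4σ)]^(1/4) = [2.147·0.955/(4σ)]^(1/4) = 54.83 K.

54.8 K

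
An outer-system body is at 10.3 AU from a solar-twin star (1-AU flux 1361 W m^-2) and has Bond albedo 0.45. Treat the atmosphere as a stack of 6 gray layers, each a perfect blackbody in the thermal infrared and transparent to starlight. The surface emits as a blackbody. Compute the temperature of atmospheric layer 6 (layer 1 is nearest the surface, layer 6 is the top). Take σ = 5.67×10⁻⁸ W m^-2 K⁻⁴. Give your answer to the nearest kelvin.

Irradiance scales as 1/d², so S = 1361 W m^-2 × (1/10.3)² = 12.83 W m^-2.
Top-of-atmosphere balance: σT_e⁴ = S(1−α)/4 = 1.764 W m^-2 → T_e = 74.68 K.
In the N-layer model, layer k (counted from the surface) has T_k = (N+1−k)^(1/4)·T_e.
With k = 6: T_6 = (6+1−6)^¼·74.68 K = 74.68 K.

75 K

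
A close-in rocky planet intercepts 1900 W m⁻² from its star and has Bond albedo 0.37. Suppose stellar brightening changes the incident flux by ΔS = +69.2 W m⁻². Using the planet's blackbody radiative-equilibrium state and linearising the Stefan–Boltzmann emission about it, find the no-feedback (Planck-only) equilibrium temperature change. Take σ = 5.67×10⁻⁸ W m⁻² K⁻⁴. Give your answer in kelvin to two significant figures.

Unperturbed T_e = [1900·(1−0.37)/(4σ)]^¼ = 269.5 K.
Only a fraction (1−α) is absorbed and it's spread over 4πR², so ΔF = (1−α)ΔS/4 = 10.90 W m⁻².
Planck response: λ_P = 4σT_e³ = 4·5.67×10⁻⁸·(269.5)³ = 4.441 W m⁻²/K.
Hence the no-feedback warming is ΔF/(4σT_e³) = 2.45 K.

2.5 K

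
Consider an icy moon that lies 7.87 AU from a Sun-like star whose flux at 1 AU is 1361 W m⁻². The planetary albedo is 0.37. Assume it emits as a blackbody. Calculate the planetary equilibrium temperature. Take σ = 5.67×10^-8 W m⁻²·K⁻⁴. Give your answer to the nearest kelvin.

By the inverse-square law, S = 1361/7.87² = 21.97 W m⁻².
Averaging over the sphere, the absorbed flux is S(1−α)/4 = 3.461 W m⁻².
Balancing against σT⁴: T = (3.461/5.67×10⁻⁸)^(1/4) = 88.39 K.

88 K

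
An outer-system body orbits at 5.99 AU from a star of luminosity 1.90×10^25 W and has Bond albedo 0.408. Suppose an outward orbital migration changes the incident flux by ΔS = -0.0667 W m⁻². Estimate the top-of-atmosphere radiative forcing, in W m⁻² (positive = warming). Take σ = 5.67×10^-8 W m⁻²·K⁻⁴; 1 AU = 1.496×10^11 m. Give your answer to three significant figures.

Orbital distance: d = 5.99 AU = 8.961×10^11 m.
Spreading L over a sphere of radius d: S = 1.90×10^25/(4π·8.96×10^11²) = 1.883 W m⁻².
Only a fraction (1−α) is absorbed and it's spread over 4πR², so ΔF = (1−α)ΔS/4 = -0.009872 W m⁻².

-0.00987 W m⁻²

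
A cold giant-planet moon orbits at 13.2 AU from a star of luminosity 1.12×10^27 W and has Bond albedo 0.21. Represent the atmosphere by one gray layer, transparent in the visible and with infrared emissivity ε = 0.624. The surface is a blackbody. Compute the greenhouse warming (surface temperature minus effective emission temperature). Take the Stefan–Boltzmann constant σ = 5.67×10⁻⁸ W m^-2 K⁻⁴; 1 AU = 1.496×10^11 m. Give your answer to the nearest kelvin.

9 K

Orbital distance: d = 13.2 AU = 1.975×10^12 m.
S = L/(4πd²) = 22.86 W m^-2.
At the top of the atmosphere, σT_e⁴ = S(1−α)/4 = 4.514 W m^-2, giving T_e = 94.46 K.
The surface balance (absorbed SW + ε·downward IR = σT_s⁴) with T_a⁴ = T_s⁴/2 reduces to T_s = T_e·[2/(2−ε)]^¼ = 103.7 K.
The atmosphere warms the surface by 9.257 K.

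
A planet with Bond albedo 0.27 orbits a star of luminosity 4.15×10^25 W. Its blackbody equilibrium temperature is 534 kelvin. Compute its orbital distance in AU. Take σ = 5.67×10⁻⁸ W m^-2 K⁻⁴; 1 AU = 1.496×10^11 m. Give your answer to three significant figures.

0.0764 AU

Energy balance gives S = 4σT⁴/(1−α) = 25260 W m^-2.
S = L/(4πd²) → d = √(L/4πS) = √(4.15×10^25/(4π·25260)) = 1.143×10^10 m = 0.07643 AU.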